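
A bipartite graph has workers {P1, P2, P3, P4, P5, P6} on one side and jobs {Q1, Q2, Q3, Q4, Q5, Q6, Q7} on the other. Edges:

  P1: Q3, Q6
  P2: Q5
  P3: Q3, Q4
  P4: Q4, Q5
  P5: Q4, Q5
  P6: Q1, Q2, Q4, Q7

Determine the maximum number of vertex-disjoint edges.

Unit-capacity flow: source→left, listed edges, right→sink; max matching = max flow.
Augmenting path P1→Q3 (+1); matched 1.
Augmenting path P2→Q5 (+1); matched 2.
Augmenting path P3→Q4 (+1); matched 3.
Augmenting path P6→Q1 (+1); matched 4.
Augmenting path P4→Q4→P3→Q3→P1→Q6 (+1); matched 5.
No augmenting path remains; maximum matching = 5.
König certificate: {P1, P3, P6, Q4, Q5} is a vertex cover of size 5 (every listed pair touches it), so no matching can be larger.

5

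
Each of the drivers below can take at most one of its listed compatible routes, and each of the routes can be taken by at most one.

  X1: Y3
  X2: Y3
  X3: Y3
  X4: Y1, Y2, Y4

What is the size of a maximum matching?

2

Unit-capacity flow: source→left, listed edges, right→sink; max matching = max flow.
Augmenting path X1→Y3 (+1); matched 1.
Augmenting path X4→Y1 (+1); matched 2.
No augmenting path remains; maximum matching = 2.
König certificate: {X4, Y3} is a vertex cover of size 2 (every listed pair touches it), so no matching can be larger.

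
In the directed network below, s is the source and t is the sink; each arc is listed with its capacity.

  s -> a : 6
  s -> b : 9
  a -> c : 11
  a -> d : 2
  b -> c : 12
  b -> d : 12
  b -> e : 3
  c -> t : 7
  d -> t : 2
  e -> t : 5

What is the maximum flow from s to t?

Augment s→a→c→t: bottleneck 6, flow now 6.
Augment s→b→c→t: bottleneck 1, flow now 7.
Augment s→b→d→t: bottleneck 2, flow now 9.
Augment s→b→e→t: bottleneck 3, flow now 12.
No augmenting path remains; maximum flow = 12.
In the residual graph, reachable from s: {s, a, b, c, d}.
Min-cut edges: b→e (3), c→t (7), d→t (2); capacity 3 + 7 + 2 = 12.
This cut is saturated, so no flow can exceed 12.

12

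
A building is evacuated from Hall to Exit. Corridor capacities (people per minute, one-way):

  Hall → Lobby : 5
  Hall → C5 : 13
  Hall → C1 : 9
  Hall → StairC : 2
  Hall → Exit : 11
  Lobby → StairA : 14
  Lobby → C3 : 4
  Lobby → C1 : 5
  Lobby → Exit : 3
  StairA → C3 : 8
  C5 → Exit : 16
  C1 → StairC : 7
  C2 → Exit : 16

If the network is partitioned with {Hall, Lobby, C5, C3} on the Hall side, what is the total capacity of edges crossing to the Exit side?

Edges leaving {Hall, Lobby, C5, C3}: Hall→C1 (9), Hall→StairC (2), Hall→Exit (11), Lobby→StairA (14), Lobby→C1 (5), Lobby→Exit (3), C5→Exit (16).
Cut capacity = 9 + 2 + 11 + 14 + 5 + 3 + 16 = 60.

60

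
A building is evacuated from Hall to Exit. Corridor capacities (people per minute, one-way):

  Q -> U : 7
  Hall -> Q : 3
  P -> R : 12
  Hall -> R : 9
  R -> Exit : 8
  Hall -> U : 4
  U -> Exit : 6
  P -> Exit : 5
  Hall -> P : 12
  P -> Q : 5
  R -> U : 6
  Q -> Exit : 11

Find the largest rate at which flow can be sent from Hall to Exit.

Augment Hall→P→Exit: bottleneck 5, flow now 5.
Augment Hall→Q→Exit: bottleneck 3, flow now 8.
Augment Hall→R→Exit: bottleneck 8, flow now 16.
Augment Hall→U→Exit: bottleneck 4, flow now 20.
Augment Hall→P→Q→Exit: bottleneck 5, flow now 25.
Augment Hall→R→U→Exit: bottleneck 1, flow now 26.
Augment Hall→P→R→U→Exit: bottleneck 1, flow now 27.
No augmenting path remains; maximum flow = 27.
In the residual graph, reachable from Hall: {Hall, P, R, U}.
Min-cut edges: Hall→Q (3), P→Q (5), P→Exit (5), R→Exit (8), U→Exit (6); capacity 3 + 5 + 5 + 8 + 6 = 27.
This cut is saturated, so no flow can exceed 27.

27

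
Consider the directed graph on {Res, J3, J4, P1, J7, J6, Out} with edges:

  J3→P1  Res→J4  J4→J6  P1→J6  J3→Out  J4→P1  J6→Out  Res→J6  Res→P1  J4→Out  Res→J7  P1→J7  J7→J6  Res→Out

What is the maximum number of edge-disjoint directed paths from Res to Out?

Assign every edge capacity 1; by Menger, the answer equals the max flow.
Path Res→Out (+1); total 1.
Path Res→J4→Out (+1); total 2.
Path Res→J6→Out (+1); total 3.
No residual Res→Out path; max flow = 3.
Certifying cut of size 3: {J6→Out, Res→J4, Res→Out}.

3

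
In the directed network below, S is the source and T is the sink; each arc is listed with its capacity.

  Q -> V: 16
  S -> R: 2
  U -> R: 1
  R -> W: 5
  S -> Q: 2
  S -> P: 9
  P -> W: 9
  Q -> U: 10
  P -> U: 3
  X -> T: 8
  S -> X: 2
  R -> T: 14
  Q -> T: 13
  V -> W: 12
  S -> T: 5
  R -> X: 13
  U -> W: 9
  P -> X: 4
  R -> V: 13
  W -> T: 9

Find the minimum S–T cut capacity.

Augment S→T: bottleneck 5, flow now 5.
Augment S→Q→T: bottleneck 2, flow now 7.
Augment S→R→T: bottleneck 2, flow now 9.
Augment S→X→T: bottleneck 2, flow now 11.
Augment S→P→W→T: bottleneck 9, flow now 20.
No augmenting path remains; maximum flow = 20.
By max-flow min-cut, the minimum cut capacity equals the max flow.
In the residual graph, reachable from S: {S}.
Min-cut edges: S→P (9), S→Q (2), S→R (2), S→X (2), S→T (5); capacity 9 + 2 + 2 + 2 + 5 = 20.

20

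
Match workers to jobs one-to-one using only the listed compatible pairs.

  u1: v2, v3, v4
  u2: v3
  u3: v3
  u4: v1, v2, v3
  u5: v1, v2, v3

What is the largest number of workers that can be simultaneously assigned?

4

Unit-capacity flow: source→left, listed edges, right→sink; max matching = max flow.
Augmenting path u1→v2 (+1); matched 1.
Augmenting path u2→v3 (+1); matched 2.
Augmenting path u4→v1 (+1); matched 3.
Augmenting path u5→v2→u1→v4 (+1); matched 4.
No augmenting path remains; maximum matching = 4.
König certificate: {u1, u4, u5, v3} is a vertex cover of size 4 (every listed pair touches it), so no matching can be larger.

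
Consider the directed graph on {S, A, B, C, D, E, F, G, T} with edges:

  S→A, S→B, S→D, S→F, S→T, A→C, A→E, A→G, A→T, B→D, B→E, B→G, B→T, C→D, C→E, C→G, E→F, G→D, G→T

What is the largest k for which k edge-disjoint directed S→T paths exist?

Assign every edge capacity 1; by Menger, the answer equals the max flow.
Path S→T (+1); total 1.
Path S→A→T (+1); total 2.
Path S→B→T (+1); total 3.
No residual S→T path; max flow = 3.
Certifying cut of size 3: {S→A, S→B, S→T}.

3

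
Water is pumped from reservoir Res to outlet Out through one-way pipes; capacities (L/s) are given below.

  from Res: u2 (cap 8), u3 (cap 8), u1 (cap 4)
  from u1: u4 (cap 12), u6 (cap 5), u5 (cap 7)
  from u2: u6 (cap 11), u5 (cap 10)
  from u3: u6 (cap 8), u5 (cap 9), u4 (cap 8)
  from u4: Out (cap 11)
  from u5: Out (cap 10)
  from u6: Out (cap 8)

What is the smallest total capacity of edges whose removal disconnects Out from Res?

Augment Res→u1→u4→Out: bottleneck 4, flow now 4.
Augment Res→u2→u5→Out: bottleneck 8, flow now 12.
Augment Res→u3→u4→Out: bottleneck 7, flow now 19.
Augment Res→u3→u5→Out: bottleneck 1, flow now 20.
No augmenting path remains; maximum flow = 20.
By max-flow min-cut, the minimum cut capacity equals the max flow.
In the residual graph, reachable from Res: {Res}.
Min-cut edges: Res→u1 (4), Res→u2 (8), Res→u3 (8); capacity 4 + 8 + 8 = 20.

20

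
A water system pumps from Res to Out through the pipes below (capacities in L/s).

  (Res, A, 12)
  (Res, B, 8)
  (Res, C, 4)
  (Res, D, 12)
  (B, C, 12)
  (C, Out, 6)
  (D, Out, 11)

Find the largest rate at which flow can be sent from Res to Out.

17

Augment Res→C→Out: bottleneck 4, flow now 4.
Augment Res→D→Out: bottleneck 11, flow now 15.
Augment Res→B→C→Out: bottleneck 2, flow now 17.
No augmenting path remains; maximum flow = 17.
In the residual graph, reachable from Res: {Res, A, B, C, D}.
Min-cut edges: C→Out (6), D→Out (11); capacity 6 + 11 = 17.
This cut is saturated, so no flow can exceed 17.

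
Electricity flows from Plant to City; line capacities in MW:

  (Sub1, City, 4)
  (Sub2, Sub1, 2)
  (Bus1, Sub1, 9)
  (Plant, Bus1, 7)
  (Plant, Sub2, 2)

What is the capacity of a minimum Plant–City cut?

Augment Plant→Sub2→Sub1→City: bottleneck 2, flow now 2.
Augment Plant→Bus1→Sub1→City: bottleneck 2, flow now 4.
No augmenting path remains; maximum flow = 4.
By max-flow min-cut, the minimum cut capacity equals the max flow.
In the residual graph, reachable from Plant: {Plant, Sub2, Bus1, Sub1}.
Min-cut edges: Sub1→City (4); capacity 4 = 4.

4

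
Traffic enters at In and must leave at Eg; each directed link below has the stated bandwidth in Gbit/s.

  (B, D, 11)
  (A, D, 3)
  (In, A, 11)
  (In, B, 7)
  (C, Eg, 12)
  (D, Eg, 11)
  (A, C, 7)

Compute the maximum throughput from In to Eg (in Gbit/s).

17

Augment In→A→C→Eg: bottleneck 7, flow now 7.
Augment In→A→D→Eg: bottleneck 3, flow now 10.
Augment In→B→D→Eg: bottleneck 7, flow now 17.
No augmenting path remains; maximum flow = 17.
In the residual graph, reachable from In: {In, A}.
Min-cut edges: In→B (7), A→C (7), A→D (3); capacity 7 + 7 + 3 = 17.
This cut is saturated, so no flow can exceed 17.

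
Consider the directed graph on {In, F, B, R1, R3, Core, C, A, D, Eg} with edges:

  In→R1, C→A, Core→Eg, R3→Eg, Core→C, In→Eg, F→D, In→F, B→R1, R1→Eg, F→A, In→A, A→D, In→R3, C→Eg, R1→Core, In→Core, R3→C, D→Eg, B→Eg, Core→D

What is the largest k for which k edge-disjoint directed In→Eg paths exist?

Assign every edge capacity 1; by Menger, the answer equals the max flow.
Path In→Eg (+1); total 1.
Path In→R1→Eg (+1); total 2.
Path In→R3→Eg (+1); total 3.
Path In→Core→Eg (+1); total 4.
Path In→F→D→Eg (+1); total 5.
No residual In→Eg path; max flow = 5.
Certifying cut of size 5: {D→Eg, In→Core, In→Eg, In→R1, In→R3}.

5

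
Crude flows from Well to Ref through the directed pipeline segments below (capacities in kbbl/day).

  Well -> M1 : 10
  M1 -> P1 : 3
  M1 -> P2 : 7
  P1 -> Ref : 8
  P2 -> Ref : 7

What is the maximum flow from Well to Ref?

Augment Well→M1→P1→Ref: bottleneck 3, flow now 3.
Augment Well→M1→P2→Ref: bottleneck 7, flow now 10.
No augmenting path remains; maximum flow = 10.
In the residual graph, reachable from Well: {Well}.
Min-cut edges: Well→M1 (10); capacity 10 = 10.
This cut is saturated, so no flow can exceed 10.

10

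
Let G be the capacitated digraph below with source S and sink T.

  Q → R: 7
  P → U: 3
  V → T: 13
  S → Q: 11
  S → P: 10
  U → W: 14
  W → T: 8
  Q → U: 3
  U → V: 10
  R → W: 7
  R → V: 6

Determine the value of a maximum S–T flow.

Augment S→P→U→V→T: bottleneck 3, flow now 3.
Augment S→Q→R→V→T: bottleneck 6, flow now 9.
Augment S→Q→R→W→T: bottleneck 1, flow now 10.
Augment S→Q→U→V→T: bottleneck 3, flow now 13.
No augmenting path remains; maximum flow = 13.
In the residual graph, reachable from S: {S, P, Q}.
Min-cut edges: P→U (3), Q→R (7), Q→U (3); capacity 3 + 7 + 3 = 13.
This cut is saturated, so no flow can exceed 13.

13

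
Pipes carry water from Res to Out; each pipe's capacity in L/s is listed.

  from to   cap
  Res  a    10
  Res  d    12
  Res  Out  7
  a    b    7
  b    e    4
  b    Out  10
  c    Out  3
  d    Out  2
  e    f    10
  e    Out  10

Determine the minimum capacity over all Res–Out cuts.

16

Augment Res→Out: bottleneck 7, flow now 7.
Augment Res→d→Out: bottleneck 2, flow now 9.
Augment Res→a→b→Out: bottleneck 7, flow now 16.
No augmenting path remains; maximum flow = 16.
By max-flow min-cut, the minimum cut capacity equals the max flow.
In the residual graph, reachable from Res: {Res, a, d}.
Min-cut edges: Res→Out (7), a→b (7), d→Out (2); capacity 7 + 7 + 2 = 16.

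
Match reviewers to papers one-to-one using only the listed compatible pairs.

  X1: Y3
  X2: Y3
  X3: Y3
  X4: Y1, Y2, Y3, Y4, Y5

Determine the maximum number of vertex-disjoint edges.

2

Unit-capacity flow: source→left, listed edges, right→sink; max matching = max flow.
Augmenting path X1→Y3 (+1); matched 1.
Augmenting path X4→Y1 (+1); matched 2.
No augmenting path remains; maximum matching = 2.
König certificate: {X4, Y3} is a vertex cover of size 2 (every listed pair touches it), so no matching can be larger.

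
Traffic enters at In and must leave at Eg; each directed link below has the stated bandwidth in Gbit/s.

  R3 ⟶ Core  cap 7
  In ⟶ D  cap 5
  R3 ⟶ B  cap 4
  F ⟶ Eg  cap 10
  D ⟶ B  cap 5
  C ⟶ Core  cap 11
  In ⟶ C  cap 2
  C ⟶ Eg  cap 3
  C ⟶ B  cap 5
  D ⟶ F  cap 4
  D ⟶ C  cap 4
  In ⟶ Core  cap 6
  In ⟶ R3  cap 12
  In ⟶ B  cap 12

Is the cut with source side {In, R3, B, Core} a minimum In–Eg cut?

Yes — it is a minimum cut (capacity 7).

Given cut capacity: 5 + 2 = 7.
Augment In→C→Eg: bottleneck 2, flow now 2.
Augment In→D→C→Eg: bottleneck 1, flow now 3.
Augment In→D→F→Eg: bottleneck 4, flow now 7.
No augmenting path remains; maximum flow = 7.
Cut capacity 7 equals the max flow, so it is a minimum cut.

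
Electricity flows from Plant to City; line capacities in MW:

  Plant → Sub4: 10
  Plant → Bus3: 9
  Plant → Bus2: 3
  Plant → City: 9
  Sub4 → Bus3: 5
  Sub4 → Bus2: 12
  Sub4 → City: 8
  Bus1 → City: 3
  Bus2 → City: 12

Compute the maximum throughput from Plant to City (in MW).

22

Augment Plant→City: bottleneck 9, flow now 9.
Augment Plant→Sub4→City: bottleneck 8, flow now 17.
Augment Plant→Bus2→City: bottleneck 3, flow now 20.
Augment Plant→Sub4→Bus2→City: bottleneck 2, flow now 22.
No augmenting path remains; maximum flow = 22.
In the residual graph, reachable from Plant: {Plant, Bus3}.
Min-cut edges: Plant→Sub4 (10), Plant→Bus2 (3), Plant→City (9); capacity 10 + 3 + 9 = 22.
This cut is saturated, so no flow can exceed 22.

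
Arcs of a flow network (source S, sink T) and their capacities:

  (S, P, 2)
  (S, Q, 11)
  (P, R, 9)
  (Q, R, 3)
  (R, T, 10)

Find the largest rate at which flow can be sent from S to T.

Augment S→P→R→T: bottleneck 2, flow now 2.
Augment S→Q→R→T: bottleneck 3, flow now 5.
No augmenting path remains; maximum flow = 5.
In the residual graph, reachable from S: {S, Q}.
Min-cut edges: S→P (2), Q→R (3); capacity 2 + 3 = 5.
This cut is saturated, so no flow can exceed 5.

5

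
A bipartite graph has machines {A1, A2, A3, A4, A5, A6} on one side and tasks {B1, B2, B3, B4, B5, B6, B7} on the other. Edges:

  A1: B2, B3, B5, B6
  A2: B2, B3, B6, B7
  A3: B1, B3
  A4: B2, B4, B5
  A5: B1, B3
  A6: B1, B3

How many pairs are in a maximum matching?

Unit-capacity flow: source→left, listed edges, right→sink; max matching = max flow.
Augmenting path A1→B2 (+1); matched 1.
Augmenting path A2→B3 (+1); matched 2.
Augmenting path A3→B1 (+1); matched 3.
Augmenting path A4→B4 (+1); matched 4.
Augmenting path A5→B3→A2→B6 (+1); matched 5.
No augmenting path remains; maximum matching = 5.
König certificate: {A1, A2, A4, B1, B3} is a vertex cover of size 5 (every listed pair touches it), so no matching can be larger.

5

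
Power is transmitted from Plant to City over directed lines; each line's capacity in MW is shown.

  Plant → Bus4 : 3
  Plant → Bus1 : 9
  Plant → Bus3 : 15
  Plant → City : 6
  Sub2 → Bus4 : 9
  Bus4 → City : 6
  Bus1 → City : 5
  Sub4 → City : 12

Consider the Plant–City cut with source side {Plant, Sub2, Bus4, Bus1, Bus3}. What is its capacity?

17

Edges leaving {Plant, Sub2, Bus4, Bus1, Bus3}: Plant→City (6), Bus4→City (6), Bus1→City (5).
Cut capacity = 6 + 6 + 5 = 17.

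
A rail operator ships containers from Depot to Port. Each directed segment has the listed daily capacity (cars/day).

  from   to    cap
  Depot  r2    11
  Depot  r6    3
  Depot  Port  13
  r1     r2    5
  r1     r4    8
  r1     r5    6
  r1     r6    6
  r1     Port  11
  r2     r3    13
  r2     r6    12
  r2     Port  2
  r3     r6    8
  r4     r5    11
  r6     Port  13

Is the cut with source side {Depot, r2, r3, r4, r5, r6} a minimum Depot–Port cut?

Given cut capacity: 13 + 2 + 13 = 28.
Augment Depot→Port: bottleneck 13, flow now 13.
Augment Depot→r2→Port: bottleneck 2, flow now 15.
Augment Depot→r6→Port: bottleneck 3, flow now 18.
Augment Depot→r2→r6→Port: bottleneck 9, flow now 27.
No augmenting path remains; maximum flow = 27.
In the residual graph, reachable from Depot: {Depot}.
Min-cut edges: Depot→r2 (11), Depot→r6 (3), Depot→Port (13); capacity 11 + 3 + 13 = 27.
Cut capacity 28 exceeds the max flow 27, so it is not minimum.

No — its capacity is 28, but the minimum cut has capacity 27.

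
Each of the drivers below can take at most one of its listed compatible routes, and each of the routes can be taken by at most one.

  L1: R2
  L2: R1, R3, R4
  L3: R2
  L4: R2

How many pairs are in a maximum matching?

2

Unit-capacity flow: source→left, listed edges, right→sink; max matching = max flow.
Augmenting path L1→R2 (+1); matched 1.
Augmenting path L2→R1 (+1); matched 2.
No augmenting path remains; maximum matching = 2.
König certificate: {L2, R2} is a vertex cover of size 2 (every listed pair touches it), so no matching can be larger.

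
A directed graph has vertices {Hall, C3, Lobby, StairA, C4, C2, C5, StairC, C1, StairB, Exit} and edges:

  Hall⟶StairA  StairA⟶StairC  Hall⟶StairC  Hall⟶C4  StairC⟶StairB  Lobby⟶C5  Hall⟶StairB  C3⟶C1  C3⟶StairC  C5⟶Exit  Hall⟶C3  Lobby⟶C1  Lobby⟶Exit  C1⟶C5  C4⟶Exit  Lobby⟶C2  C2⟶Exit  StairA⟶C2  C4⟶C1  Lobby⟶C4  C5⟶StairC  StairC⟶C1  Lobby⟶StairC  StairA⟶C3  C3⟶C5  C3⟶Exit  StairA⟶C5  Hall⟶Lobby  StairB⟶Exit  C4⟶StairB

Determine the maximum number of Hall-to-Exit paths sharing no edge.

Assign every edge capacity 1; by Menger, the answer equals the max flow.
Path Hall→C3→Exit (+1); total 1.
Path Hall→Lobby→Exit (+1); total 2.
Path Hall→C4→Exit (+1); total 3.
Path Hall→StairB→Exit (+1); total 4.
Path Hall→StairA→C2→Exit (+1); total 5.
Path Hall→StairC→C1→C5→Exit (+1); total 6.
No residual Hall→Exit path; max flow = 6.
Certifying cut of size 6: {Hall→C3, Hall→C4, Hall→Lobby, Hall→StairA, Hall→StairB, Hall→StairC}.

6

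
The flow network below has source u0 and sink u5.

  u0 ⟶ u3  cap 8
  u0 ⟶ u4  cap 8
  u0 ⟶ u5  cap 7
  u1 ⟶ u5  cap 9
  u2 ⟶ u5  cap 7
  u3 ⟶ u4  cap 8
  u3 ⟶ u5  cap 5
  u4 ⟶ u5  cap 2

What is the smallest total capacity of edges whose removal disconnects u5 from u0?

14

Augment u0→u5: bottleneck 7, flow now 7.
Augment u0→u3→u5: bottleneck 5, flow now 12.
Augment u0→u4→u5: bottleneck 2, flow now 14.
No augmenting path remains; maximum flow = 14.
By max-flow min-cut, the minimum cut capacity equals the max flow.
In the residual graph, reachable from u0: {u0, u3, u4}.
Min-cut edges: u0→u5 (7), u3→u5 (5), u4→u5 (2); capacity 7 + 5 + 2 = 14.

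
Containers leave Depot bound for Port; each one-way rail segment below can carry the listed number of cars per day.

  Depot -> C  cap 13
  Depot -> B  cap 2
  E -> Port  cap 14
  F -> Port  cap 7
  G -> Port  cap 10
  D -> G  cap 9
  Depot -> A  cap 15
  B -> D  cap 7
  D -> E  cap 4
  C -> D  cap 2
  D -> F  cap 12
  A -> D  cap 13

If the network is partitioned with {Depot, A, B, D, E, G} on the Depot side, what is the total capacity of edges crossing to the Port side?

49

Edges leaving {Depot, A, B, D, E, G}: Depot→C (13), D→F (12), E→Port (14), G→Port (10).
Cut capacity = 13 + 12 + 14 + 10 = 49.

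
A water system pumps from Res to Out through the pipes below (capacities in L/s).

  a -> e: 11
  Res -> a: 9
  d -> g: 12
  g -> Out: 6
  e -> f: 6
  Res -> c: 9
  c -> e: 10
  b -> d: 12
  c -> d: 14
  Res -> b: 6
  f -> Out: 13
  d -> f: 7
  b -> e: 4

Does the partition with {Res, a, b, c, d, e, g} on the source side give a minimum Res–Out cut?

Yes — it is a minimum cut (capacity 19).

Given cut capacity: 7 + 6 + 6 = 19.
Augment Res→a→e→f→Out: bottleneck 6, flow now 6.
Augment Res→b→d→f→Out: bottleneck 6, flow now 12.
Augment Res→c→d→f→Out: bottleneck 1, flow now 13.
Augment Res→c→d→g→Out: bottleneck 6, flow now 19.
No augmenting path remains; maximum flow = 19.
Cut capacity 19 equals the max flow, so it is a minimum cut.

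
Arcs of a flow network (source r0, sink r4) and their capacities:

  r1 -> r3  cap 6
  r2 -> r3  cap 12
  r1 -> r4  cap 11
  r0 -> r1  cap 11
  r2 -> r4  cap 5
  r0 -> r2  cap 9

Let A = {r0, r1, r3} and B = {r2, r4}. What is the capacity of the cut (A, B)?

20

Edges leaving {r0, r1, r3}: r0→r2 (9), r1→r4 (11).
Cut capacity = 9 + 11 = 20.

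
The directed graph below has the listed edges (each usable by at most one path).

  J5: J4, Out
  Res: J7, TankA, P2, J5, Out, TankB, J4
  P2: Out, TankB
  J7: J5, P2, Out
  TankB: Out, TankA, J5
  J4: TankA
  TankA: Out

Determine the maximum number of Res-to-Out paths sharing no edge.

Assign every edge capacity 1; by Menger, the answer equals the max flow.
Path Res→Out (+1); total 1.
Path Res→P2→Out (+1); total 2.
Path Res→J7→Out (+1); total 3.
Path Res→TankB→Out (+1); total 4.
Path Res→TankA→Out (+1); total 5.
Path Res→J5→Out (+1); total 6.
No residual Res→Out path; max flow = 6.
Certifying cut of size 6: {Res→J5, Res→J7, Res→Out, Res→P2, Res→TankB, TankA→Out}.

6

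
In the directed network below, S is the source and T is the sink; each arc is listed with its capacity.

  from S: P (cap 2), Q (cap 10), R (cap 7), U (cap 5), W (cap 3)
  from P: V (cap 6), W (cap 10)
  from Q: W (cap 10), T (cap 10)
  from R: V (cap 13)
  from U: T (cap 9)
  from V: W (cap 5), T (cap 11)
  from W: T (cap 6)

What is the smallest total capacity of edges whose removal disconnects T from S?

Augment S→Q→T: bottleneck 10, flow now 10.
Augment S→U→T: bottleneck 5, flow now 15.
Augment S→W→T: bottleneck 3, flow now 18.
Augment S→P→V→T: bottleneck 2, flow now 20.
Augment S→R→V→T: bottleneck 7, flow now 27.
No augmenting path remains; maximum flow = 27.
By max-flow min-cut, the minimum cut capacity equals the max flow.
In the residual graph, reachable from S: {S}.
Min-cut edges: S→P (2), S→Q (10), S→R (7), S→U (5), S→W (3); capacity 2 + 10 + 7 + 5 + 3 = 27.

27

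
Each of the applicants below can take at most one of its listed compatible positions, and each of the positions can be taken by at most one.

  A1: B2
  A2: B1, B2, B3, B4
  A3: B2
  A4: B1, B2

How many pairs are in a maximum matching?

Unit-capacity flow: source→left, listed edges, right→sink; max matching = max flow.
Augmenting path A1→B2 (+1); matched 1.
Augmenting path A2→B1 (+1); matched 2.
Augmenting path A4→B1→A2→B3 (+1); matched 3.
No augmenting path remains; maximum matching = 3.
König certificate: {A2, A4, B2} is a vertex cover of size 3 (every listed pair touches it), so no matching can be larger.

3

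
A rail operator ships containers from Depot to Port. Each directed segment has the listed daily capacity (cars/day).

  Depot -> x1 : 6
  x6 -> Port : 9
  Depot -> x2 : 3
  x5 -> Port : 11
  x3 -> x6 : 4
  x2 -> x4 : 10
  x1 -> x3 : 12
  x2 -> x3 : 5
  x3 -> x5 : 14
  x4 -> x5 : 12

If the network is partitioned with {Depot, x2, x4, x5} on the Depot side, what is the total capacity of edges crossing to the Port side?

22

Edges leaving {Depot, x2, x4, x5}: Depot→x1 (6), x2→x3 (5), x5→Port (11).
Cut capacity = 6 + 5 + 11 = 22.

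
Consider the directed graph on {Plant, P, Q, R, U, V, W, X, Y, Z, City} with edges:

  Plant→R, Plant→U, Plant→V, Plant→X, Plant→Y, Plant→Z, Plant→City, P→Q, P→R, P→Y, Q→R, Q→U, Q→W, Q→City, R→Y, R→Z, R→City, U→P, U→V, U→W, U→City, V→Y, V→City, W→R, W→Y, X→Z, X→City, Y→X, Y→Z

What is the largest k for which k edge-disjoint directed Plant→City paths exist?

5

Assign every edge capacity 1; by Menger, the answer equals the max flow.
Path Plant→City (+1); total 1.
Path Plant→R→City (+1); total 2.
Path Plant→U→City (+1); total 3.
Path Plant→V→City (+1); total 4.
Path Plant→X→City (+1); total 5.
No residual Plant→City path; max flow = 5.
Certifying cut of size 5: {Plant→City, Plant→R, Plant→U, Plant→V, X→City}.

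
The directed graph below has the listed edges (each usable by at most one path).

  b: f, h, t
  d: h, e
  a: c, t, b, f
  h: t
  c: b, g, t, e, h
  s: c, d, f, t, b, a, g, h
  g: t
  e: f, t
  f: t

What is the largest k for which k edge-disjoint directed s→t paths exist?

Assign every edge capacity 1; by Menger, the answer equals the max flow.
Path s→t (+1); total 1.
Path s→a→t (+1); total 2.
Path s→b→t (+1); total 3.
Path s→c→t (+1); total 4.
Path s→f→t (+1); total 5.
Path s→g→t (+1); total 6.
Path s→h→t (+1); total 7.
Path s→d→e→t (+1); total 8.
No residual s→t path; max flow = 8.
Certifying cut of size 8: {s→a, s→b, s→c, s→d, s→f, s→g, s→h, s→t}.

8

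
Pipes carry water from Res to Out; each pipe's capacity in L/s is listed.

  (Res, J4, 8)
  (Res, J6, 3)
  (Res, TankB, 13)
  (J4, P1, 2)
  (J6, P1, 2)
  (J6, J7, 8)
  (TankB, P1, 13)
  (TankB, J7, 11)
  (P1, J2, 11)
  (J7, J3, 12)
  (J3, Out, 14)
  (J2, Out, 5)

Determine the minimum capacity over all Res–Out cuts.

Augment Res→J4→P1→J2→Out: bottleneck 2, flow now 2.
Augment Res→J6→P1→J2→Out: bottleneck 2, flow now 4.
Augment Res→J6→J7→J3→Out: bottleneck 1, flow now 5.
Augment Res→TankB→P1→J2→Out: bottleneck 1, flow now 6.
Augment Res→TankB→J7→J3→Out: bottleneck 11, flow now 17.
No augmenting path remains; maximum flow = 17.
By max-flow min-cut, the minimum cut capacity equals the max flow.
In the residual graph, reachable from Res: {Res, J4, J6, TankB, P1, J7, J2}.
Min-cut edges: J7→J3 (12), J2→Out (5); capacity 12 + 5 = 17.

17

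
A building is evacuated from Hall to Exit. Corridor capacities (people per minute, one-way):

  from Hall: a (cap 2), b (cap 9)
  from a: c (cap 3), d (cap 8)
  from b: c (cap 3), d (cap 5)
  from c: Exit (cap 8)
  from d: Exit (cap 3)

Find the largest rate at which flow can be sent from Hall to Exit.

Augment Hall→a→c→Exit: bottleneck 2, flow now 2.
Augment Hall→b→c→Exit: bottleneck 3, flow now 5.
Augment Hall→b→d→Exit: bottleneck 3, flow now 8.
No augmenting path remains; maximum flow = 8.
In the residual graph, reachable from Hall: {Hall, b, d}.
Min-cut edges: Hall→a (2), b→c (3), d→Exit (3); capacity 2 + 3 + 3 = 8.
This cut is saturated, so no flow can exceed 8.

8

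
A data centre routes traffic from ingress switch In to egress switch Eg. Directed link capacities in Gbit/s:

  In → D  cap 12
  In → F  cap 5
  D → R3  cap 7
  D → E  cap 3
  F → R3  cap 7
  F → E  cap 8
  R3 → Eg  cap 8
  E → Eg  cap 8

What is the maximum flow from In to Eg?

Augment In→D→R3→Eg: bottleneck 7, flow now 7.
Augment In→D→E→Eg: bottleneck 3, flow now 10.
Augment In→F→R3→Eg: bottleneck 1, flow now 11.
Augment In→F→E→Eg: bottleneck 4, flow now 15.
No augmenting path remains; maximum flow = 15.
In the residual graph, reachable from In: {In, D}.
Min-cut edges: In→F (5), D→R3 (7), D→E (3); capacity 5 + 7 + 3 = 15.
This cut is saturated, so no flow can exceed 15.

15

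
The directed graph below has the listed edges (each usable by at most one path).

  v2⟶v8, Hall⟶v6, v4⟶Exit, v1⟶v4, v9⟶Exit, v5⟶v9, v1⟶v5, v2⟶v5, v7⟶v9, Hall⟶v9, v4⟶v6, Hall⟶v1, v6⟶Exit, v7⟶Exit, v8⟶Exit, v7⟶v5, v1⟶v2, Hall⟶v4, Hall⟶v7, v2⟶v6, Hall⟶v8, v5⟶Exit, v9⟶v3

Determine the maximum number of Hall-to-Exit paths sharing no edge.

Assign every edge capacity 1; by Menger, the answer equals the max flow.
Path Hall→v4→Exit (+1); total 1.
Path Hall→v6→Exit (+1); total 2.
Path Hall→v7→Exit (+1); total 3.
Path Hall→v8→Exit (+1); total 4.
Path Hall→v9→Exit (+1); total 5.
Path Hall→v1→v5→Exit (+1); total 6.
No residual Hall→Exit path; max flow = 6.
Certifying cut of size 6: {Hall→v1, Hall→v4, Hall→v6, Hall→v7, Hall→v8, Hall→v9}.

6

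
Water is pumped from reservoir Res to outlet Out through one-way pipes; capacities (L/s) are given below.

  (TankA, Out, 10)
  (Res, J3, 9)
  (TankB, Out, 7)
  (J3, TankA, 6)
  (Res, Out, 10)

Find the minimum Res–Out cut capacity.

Augment Res→Out: bottleneck 10, flow now 10.
Augment Res→J3→TankA→Out: bottleneck 6, flow now 16.
No augmenting path remains; maximum flow = 16.
By max-flow min-cut, the minimum cut capacity equals the max flow.
In the residual graph, reachable from Res: {Res, J3}.
Min-cut edges: Res→Out (10), J3→TankA (6); capacity 10 + 6 = 16.

16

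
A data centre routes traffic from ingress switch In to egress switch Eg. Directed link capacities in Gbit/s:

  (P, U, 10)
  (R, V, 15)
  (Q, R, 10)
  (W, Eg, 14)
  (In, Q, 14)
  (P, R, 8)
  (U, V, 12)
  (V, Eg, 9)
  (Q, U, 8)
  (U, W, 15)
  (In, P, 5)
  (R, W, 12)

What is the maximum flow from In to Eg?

19

Augment In→P→R→V→Eg: bottleneck 5, flow now 5.
Augment In→Q→R→V→Eg: bottleneck 4, flow now 9.
Augment In→Q→R→W→Eg: bottleneck 6, flow now 15.
Augment In→Q→U→W→Eg: bottleneck 4, flow now 19.
No augmenting path remains; maximum flow = 19.
In the residual graph, reachable from In: {In}.
Min-cut edges: In→P (5), In→Q (14); capacity 5 + 14 = 19.
This cut is saturated, so no flow can exceed 19.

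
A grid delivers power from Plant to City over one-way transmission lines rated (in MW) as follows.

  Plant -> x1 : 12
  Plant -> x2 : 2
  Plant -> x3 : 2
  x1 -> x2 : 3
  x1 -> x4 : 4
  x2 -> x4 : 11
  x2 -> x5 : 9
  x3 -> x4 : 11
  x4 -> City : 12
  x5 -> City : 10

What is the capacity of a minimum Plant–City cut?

Augment Plant→x1→x4→City: bottleneck 4, flow now 4.
Augment Plant→x2→x4→City: bottleneck 2, flow now 6.
Augment Plant→x3→x4→City: bottleneck 2, flow now 8.
Augment Plant→x1→x2→x4→City: bottleneck 3, flow now 11.
No augmenting path remains; maximum flow = 11.
By max-flow min-cut, the minimum cut capacity equals the max flow.
In the residual graph, reachable from Plant: {Plant, x1}.
Min-cut edges: Plant→x2 (2), Plant→x3 (2), x1→x2 (3), x1→x4 (4); capacity 2 + 2 + 3 + 4 = 11.

11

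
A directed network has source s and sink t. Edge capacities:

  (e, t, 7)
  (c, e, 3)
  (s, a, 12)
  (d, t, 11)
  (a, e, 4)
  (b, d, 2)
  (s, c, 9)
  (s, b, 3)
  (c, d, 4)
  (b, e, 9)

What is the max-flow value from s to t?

13

Augment s→a→e→t: bottleneck 4, flow now 4.
Augment s→b→d→t: bottleneck 2, flow now 6.
Augment s→b→e→t: bottleneck 1, flow now 7.
Augment s→c→d→t: bottleneck 4, flow now 11.
Augment s→c→e→t: bottleneck 2, flow now 13.
No augmenting path remains; maximum flow = 13.
In the residual graph, reachable from s: {s, a, b, c, e}.
Min-cut edges: b→d (2), c→d (4), e→t (7); capacity 2 + 4 + 7 = 13.
This cut is saturated, so no flow can exceed 13.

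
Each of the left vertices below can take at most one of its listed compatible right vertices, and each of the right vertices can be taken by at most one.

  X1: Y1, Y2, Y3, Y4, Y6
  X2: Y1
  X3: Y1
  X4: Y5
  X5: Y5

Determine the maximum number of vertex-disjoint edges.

Unit-capacity flow: source→left, listed edges, right→sink; max matching = max flow.
Augmenting path X1→Y1 (+1); matched 1.
Augmenting path X4→Y5 (+1); matched 2.
Augmenting path X2→Y1→X1→Y2 (+1); matched 3.
No augmenting path remains; maximum matching = 3.
König certificate: {X1, Y1, Y5} is a vertex cover of size 3 (every listed pair touches it), so no matching can be larger.

3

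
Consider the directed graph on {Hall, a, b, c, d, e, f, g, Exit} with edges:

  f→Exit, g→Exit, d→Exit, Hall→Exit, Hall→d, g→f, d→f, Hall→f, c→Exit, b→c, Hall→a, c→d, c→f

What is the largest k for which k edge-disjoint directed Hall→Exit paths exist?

3

Assign every edge capacity 1; by Menger, the answer equals the max flow.
Path Hall→Exit (+1); total 1.
Path Hall→d→Exit (+1); total 2.
Path Hall→f→Exit (+1); total 3.
No residual Hall→Exit path; max flow = 3.
Certifying cut of size 3: {Hall→Exit, Hall→d, Hall→f}.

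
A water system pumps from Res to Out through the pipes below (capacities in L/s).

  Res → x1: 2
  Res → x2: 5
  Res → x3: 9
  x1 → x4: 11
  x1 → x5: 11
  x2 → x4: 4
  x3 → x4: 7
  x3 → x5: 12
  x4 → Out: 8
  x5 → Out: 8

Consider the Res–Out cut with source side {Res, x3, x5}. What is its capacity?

22

Edges leaving {Res, x3, x5}: Res→x1 (2), Res→x2 (5), x3→x4 (7), x5→Out (8).
Cut capacity = 2 + 5 + 7 + 8 = 22.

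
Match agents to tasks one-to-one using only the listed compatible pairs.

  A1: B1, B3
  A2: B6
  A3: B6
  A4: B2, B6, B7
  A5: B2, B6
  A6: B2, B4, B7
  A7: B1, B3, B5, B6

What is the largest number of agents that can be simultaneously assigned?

6

Unit-capacity flow: source→left, listed edges, right→sink; max matching = max flow.
Augmenting path A1→B1 (+1); matched 1.
Augmenting path A2→B6 (+1); matched 2.
Augmenting path A4→B2 (+1); matched 3.
Augmenting path A6→B4 (+1); matched 4.
Augmenting path A7→B3 (+1); matched 5.
Augmenting path A5→B2→A4→B7 (+1); matched 6.
No augmenting path remains; maximum matching = 6.
König certificate: {A1, A4, A5, A6, A7, B6} is a vertex cover of size 6 (every listed pair touches it), so no matching can be larger.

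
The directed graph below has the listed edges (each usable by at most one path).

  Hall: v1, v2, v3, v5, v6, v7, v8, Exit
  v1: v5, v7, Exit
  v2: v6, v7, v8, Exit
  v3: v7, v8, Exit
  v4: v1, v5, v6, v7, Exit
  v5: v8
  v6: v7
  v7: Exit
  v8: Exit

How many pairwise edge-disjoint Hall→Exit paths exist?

Assign every edge capacity 1; by Menger, the answer equals the max flow.
Path Hall→Exit (+1); total 1.
Path Hall→v1→Exit (+1); total 2.
Path Hall→v2→Exit (+1); total 3.
Path Hall→v3→Exit (+1); total 4.
Path Hall→v7→Exit (+1); total 5.
Path Hall→v8→Exit (+1); total 6.
No residual Hall→Exit path; max flow = 6.
Certifying cut of size 6: {Hall→Exit, Hall→v1, Hall→v2, Hall→v3, v7→Exit, v8→Exit}.

6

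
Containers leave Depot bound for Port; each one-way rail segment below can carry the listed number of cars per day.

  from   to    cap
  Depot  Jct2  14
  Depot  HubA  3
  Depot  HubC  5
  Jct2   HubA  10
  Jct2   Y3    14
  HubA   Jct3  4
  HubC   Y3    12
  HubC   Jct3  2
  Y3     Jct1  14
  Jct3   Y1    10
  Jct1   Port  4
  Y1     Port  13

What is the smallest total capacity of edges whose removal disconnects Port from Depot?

10

Augment Depot→Jct2→Y3→Jct1→Port: bottleneck 4, flow now 4.
Augment Depot→HubA→Jct3→Y1→Port: bottleneck 3, flow now 7.
Augment Depot→HubC→Jct3→Y1→Port: bottleneck 2, flow now 9.
Augment Depot→Jct2→HubA→Jct3→Y1→Port: bottleneck 1, flow now 10.
No augmenting path remains; maximum flow = 10.
By max-flow min-cut, the minimum cut capacity equals the max flow.
In the residual graph, reachable from Depot: {Depot, Jct2, HubA, HubC, Y3, Jct1}.
Min-cut edges: HubA→Jct3 (4), HubC→Jct3 (2), Jct1→Port (4); capacity 4 + 2 + 4 = 10.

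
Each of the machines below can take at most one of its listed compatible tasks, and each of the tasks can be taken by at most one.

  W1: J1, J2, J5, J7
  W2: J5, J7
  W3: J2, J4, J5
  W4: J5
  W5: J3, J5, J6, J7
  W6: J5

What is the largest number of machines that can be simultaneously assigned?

Unit-capacity flow: source→left, listed edges, right→sink; max matching = max flow.
Augmenting path W1→J1 (+1); matched 1.
Augmenting path W2→J5 (+1); matched 2.
Augmenting path W3→J2 (+1); matched 3.
Augmenting path W5→J3 (+1); matched 4.
Augmenting path W4→J5→W2→J7 (+1); matched 5.
No augmenting path remains; maximum matching = 5.
König certificate: {W1, W2, W3, W5, J5} is a vertex cover of size 5 (every listed pair touches it), so no matching can be larger.

5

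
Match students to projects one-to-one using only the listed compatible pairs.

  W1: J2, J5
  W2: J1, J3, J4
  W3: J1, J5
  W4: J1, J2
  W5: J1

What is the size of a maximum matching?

4

Unit-capacity flow: source→left, listed edges, right→sink; max matching = max flow.
Augmenting path W1→J2 (+1); matched 1.
Augmenting path W2→J1 (+1); matched 2.
Augmenting path W3→J5 (+1); matched 3.
Augmenting path W4→J1→W2→J3 (+1); matched 4.
No augmenting path remains; maximum matching = 4.
König certificate: {W2, J1, J2, J5} is a vertex cover of size 4 (every listed pair touches it), so no matching can be larger.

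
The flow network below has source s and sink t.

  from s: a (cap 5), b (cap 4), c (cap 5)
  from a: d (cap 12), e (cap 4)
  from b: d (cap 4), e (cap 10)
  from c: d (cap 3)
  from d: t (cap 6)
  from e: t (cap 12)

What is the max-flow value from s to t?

Augment s→a→d→t: bottleneck 5, flow now 5.
Augment s→b→d→t: bottleneck 1, flow now 6.
Augment s→b→e→t: bottleneck 3, flow now 9.
Augment s→c→d→a→e→t: bottleneck 3, flow now 12. (uses reverse residual edge)
No augmenting path remains; maximum flow = 12.
In the residual graph, reachable from s: {s, c}.
Min-cut edges: s→a (5), s→b (4), c→d (3); capacity 5 + 4 + 3 = 12.
This cut is saturated, so no flow can exceed 12.

12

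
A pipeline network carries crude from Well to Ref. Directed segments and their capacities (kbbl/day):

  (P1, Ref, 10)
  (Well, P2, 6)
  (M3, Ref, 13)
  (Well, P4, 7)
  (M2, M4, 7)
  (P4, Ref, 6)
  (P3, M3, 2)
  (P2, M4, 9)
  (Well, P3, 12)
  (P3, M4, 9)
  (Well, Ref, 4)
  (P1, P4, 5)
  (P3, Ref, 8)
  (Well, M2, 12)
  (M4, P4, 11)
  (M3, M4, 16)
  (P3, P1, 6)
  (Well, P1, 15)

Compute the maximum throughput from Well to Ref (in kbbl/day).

30

Augment Well→Ref: bottleneck 4, flow now 4.
Augment Well→P3→Ref: bottleneck 8, flow now 12.
Augment Well→P1→Ref: bottleneck 10, flow now 22.
Augment Well→P4→Ref: bottleneck 6, flow now 28.
Augment Well→P3→M3→Ref: bottleneck 2, flow now 30.
No augmenting path remains; maximum flow = 30.
In the residual graph, reachable from Well: {Well, P2, M2, P3, M4, P1, P4}.
Min-cut edges: Well→Ref (4), P3→M3 (2), P3→Ref (8), P1→Ref (10), P4→Ref (6); capacity 4 + 2 + 8 + 10 + 6 = 30.
This cut is saturated, so no flow can exceed 30.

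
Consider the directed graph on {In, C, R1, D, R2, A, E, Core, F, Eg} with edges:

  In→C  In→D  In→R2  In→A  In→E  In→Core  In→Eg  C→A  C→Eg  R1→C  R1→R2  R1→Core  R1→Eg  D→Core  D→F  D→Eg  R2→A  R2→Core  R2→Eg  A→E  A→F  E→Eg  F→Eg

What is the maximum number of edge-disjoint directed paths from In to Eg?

Assign every edge capacity 1; by Menger, the answer equals the max flow.
Path In→Eg (+1); total 1.
Path In→C→Eg (+1); total 2.
Path In→D→Eg (+1); total 3.
Path In→R2→Eg (+1); total 4.
Path In→E→Eg (+1); total 5.
Path In→A→F→Eg (+1); total 6.
No residual In→Eg path; max flow = 6.
Certifying cut of size 6: {In→A, In→C, In→D, In→E, In→Eg, In→R2}.

6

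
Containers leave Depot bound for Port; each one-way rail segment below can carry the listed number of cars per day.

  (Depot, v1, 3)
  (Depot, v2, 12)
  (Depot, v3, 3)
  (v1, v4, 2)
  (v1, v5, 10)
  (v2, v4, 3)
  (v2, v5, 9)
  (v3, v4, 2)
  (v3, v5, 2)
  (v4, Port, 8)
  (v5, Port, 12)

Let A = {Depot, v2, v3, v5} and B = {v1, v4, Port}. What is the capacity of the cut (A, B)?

Edges leaving {Depot, v2, v3, v5}: Depot→v1 (3), v2→v4 (3), v3→v4 (2), v5→Port (12).
Cut capacity = 3 + 3 + 2 + 12 = 20.

20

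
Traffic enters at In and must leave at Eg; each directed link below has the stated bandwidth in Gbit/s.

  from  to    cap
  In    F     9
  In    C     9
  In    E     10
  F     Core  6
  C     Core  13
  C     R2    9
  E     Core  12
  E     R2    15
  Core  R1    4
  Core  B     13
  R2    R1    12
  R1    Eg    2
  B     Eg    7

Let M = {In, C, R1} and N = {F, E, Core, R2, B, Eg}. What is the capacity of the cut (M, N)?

Edges leaving {In, C, R1}: In→F (9), In→E (10), C→Core (13), C→R2 (9), R1→Eg (2).
Cut capacity = 9 + 10 + 13 + 9 + 2 = 43.

43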